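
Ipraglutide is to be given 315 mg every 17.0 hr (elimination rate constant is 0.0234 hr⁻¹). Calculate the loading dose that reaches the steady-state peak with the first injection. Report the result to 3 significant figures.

Accumulation ratio R = 1 / (1 − e^(−kτ)) = 1 / (1 − e^(−0.02340×17.0)) = 1 / (1 − 0.6718) = 3.047
Loading dose = maintenance dose × R = 315 × 3.047 ≈ 960 mg

960 mg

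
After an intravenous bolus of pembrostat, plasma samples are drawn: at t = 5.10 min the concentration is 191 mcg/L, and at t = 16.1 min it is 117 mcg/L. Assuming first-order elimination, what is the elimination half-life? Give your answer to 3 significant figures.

k = ln(C₁/C₂) / (t₂ − t₁) = ln(191/117) / (16.1 − 5.10)
  = 0.4901 / 11.00 = 0.04455 min⁻¹
t½ = ln 2 / k = ln 2 / 0.04455 ≈ 15.6 minutes

15.6 minutes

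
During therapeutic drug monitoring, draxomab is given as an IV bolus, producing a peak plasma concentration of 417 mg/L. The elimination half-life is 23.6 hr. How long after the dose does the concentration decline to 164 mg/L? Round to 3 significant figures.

31.8 hours

k = ln 2 / 23.6 = 0.02937 hr⁻¹
C(t) = C₀ e^(−kt)  ⇒  t = ln(C₀/C) / k
t = ln(417/164) / 0.02937 = 0.9332 / 0.02937 ≈ 31.8 hours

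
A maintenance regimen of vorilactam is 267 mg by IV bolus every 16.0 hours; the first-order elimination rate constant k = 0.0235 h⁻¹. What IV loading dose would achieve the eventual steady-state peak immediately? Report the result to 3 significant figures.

Accumulation ratio R = 1 / (1 − e^(−kτ)) = 1 / (1 − e^(−0.02350×16.0)) = 1 / (1 − 0.6866) = 3.191
Loading dose = maintenance dose × R = 267 × 3.191 ≈ 852 mg

852 mg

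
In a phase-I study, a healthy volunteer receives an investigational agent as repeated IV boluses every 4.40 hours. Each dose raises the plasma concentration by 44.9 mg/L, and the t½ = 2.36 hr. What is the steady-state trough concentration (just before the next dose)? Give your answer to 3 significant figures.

17.0 mg/L

k = ln 2 / 2.36 = 0.2937 hr⁻¹
Fraction remaining after one interval: e^(−kτ) = e^(−0.2937 × 4.40) = 0.2746
R = 1 / (1 − 0.2746) = 1.379
Css,max = 44.9 × 1.379 = 61.90 mg/L
Css,min = Css,max × e^(−kτ) = 61.90 × 0.2746 ≈ 17.0 mg/L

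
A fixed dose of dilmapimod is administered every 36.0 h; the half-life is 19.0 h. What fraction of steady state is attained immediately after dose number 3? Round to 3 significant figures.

0.981

k = ln 2 / 19.0 = 0.03648 h⁻¹
f_n = 1 − e^(−nkτ) = 1 − e^(−3 × 0.03648 × 36.0) = 1 − e^(−3.940) = 1 − 0.01945 ≈ 0.981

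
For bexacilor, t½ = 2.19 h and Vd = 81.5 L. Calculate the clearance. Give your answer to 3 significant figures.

k = ln 2 / t½ = ln 2 / 2.19 = 0.3165 h⁻¹
CL = k · V = 0.3165 × 81.5 ≈ 25.8 L/h

25.8 L/h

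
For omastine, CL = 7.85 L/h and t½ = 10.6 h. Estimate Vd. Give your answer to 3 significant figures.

120 L

k = ln 2 / t½ = ln 2 / 10.6 = 0.06539 h⁻¹
V = CL / k = 7.85 / 0.06539 ≈ 120 L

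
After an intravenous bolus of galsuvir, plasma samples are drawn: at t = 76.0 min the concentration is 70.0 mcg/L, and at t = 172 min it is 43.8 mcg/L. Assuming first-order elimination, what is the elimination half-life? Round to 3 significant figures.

142 minutes

k = ln(C₁/C₂) / (t₂ − t₁) = ln(70.0/43.8) / (172 − 76.0)
  = 0.4689 / 96.00 = 0.004884 min⁻¹
t½ = ln 2 / k = ln 2 / 0.004884 ≈ 142 minutes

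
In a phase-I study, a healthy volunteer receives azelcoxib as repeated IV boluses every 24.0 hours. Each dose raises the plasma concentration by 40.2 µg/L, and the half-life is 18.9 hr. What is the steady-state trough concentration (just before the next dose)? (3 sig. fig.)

28.5 µg/L

k = ln 2 / 18.9 = 0.03667 hr⁻¹
Fraction remaining after one interval: e^(−kτ) = e^(−0.03667 × 24.0) = 0.4147
R = 1 / (1 − 0.4147) = 1.709
Css,max = 40.2 × 1.709 = 68.68 µg/L
Css,min = Css,max × e^(−kτ) = 68.68 × 0.4147 ≈ 28.5 µg/L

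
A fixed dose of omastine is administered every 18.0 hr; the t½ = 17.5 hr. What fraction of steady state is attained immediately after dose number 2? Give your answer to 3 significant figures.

0.760

k = ln 2 / 17.5 = 0.03961 hr⁻¹
f_n = 1 − e^(−nkτ) = 1 − e^(−2 × 0.03961 × 18.0) = 1 − e^(−1.426) = 1 − 0.2403 ≈ 0.760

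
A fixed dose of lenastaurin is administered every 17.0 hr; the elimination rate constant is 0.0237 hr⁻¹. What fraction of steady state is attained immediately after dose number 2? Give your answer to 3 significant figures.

f_n = 1 − e^(−nkτ) = 1 − e^(−2 × 0.02370 × 17.0) = 1 − e^(−0.8058) = 1 − 0.4467 ≈ 0.553

0.553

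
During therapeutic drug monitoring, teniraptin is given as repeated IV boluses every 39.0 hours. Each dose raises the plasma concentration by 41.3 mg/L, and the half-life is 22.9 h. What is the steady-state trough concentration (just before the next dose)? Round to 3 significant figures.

k = ln 2 / 22.9 = 0.03027 h⁻¹
Fraction remaining after one interval: e^(−kτ) = e^(−0.03027 × 39.0) = 0.3071
R = 1 / (1 − 0.3071) = 1.443
Css,max = 41.3 × 1.443 = 59.61 mg/L
Css,min = Css,max × e^(−kτ) = 59.61 × 0.3071 ≈ 18.3 mg/L

18.3 mg/L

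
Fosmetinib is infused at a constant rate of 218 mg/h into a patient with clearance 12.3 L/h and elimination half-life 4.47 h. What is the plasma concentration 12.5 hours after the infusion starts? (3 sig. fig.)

15.2 µg/mL

Css = rate / CL = 218 / 12.3 = 17.72 µg/mL
k = ln 2 / 4.47 = 0.1551 h⁻¹
C(t) = Css (1 − e^(−kt)) = 17.72 × (1 − e^(−1.938)) = 17.72 × 0.8561 ≈ 15.2 µg/mL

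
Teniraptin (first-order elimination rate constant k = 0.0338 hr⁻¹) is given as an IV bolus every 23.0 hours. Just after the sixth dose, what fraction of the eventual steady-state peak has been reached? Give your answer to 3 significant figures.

f_n = 1 − e^(−nkτ) = 1 − e^(−6 × 0.03380 × 23.0) = 1 − e^(−4.664) = 1 − 0.009425 ≈ 0.991

0.991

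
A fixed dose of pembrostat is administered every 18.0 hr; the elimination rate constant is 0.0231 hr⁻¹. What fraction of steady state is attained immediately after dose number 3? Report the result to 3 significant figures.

0.713

f_n = 1 − e^(−nkτ) = 1 − e^(−3 × 0.02310 × 18.0) = 1 − e^(−1.247) = 1 − 0.2873 ≈ 0.713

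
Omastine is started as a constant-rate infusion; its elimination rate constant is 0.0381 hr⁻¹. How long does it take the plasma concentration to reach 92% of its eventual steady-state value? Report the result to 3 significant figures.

66.3 hours

f = 1 − e^(−kt)  ⇒  t = −ln(1 − f) / k
t = −ln(1 − 0.92) / 0.03810 = 2.526 / 0.03810 ≈ 66.3 hours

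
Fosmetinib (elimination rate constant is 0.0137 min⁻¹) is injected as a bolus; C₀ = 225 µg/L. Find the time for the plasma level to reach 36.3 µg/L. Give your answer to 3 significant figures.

133 minutes

C(t) = C₀ e^(−kt)  ⇒  t = ln(C₀/C) / k
t = ln(225/36.3) / 0.01370 = 1.824 / 0.01370 ≈ 133 minutes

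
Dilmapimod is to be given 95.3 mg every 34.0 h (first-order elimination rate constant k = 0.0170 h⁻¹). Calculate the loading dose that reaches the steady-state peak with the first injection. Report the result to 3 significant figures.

217 mg

Accumulation ratio R = 1 / (1 − e^(−kτ)) = 1 / (1 − e^(−0.01700×34.0)) = 1 / (1 − 0.5610) = 2.278
Loading dose = maintenance dose × R = 95.3 × 2.278 ≈ 217 mg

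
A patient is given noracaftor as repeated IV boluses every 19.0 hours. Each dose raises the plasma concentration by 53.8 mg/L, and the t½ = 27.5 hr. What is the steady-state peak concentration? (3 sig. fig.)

141 mg/L

k = ln 2 / 27.5 = 0.02521 hr⁻¹
Fraction remaining after one interval: e^(−kτ) = e^(−0.02521 × 19.0) = 0.6195
R = 1 / (1 − 0.6195) = 2.628
Css,max = 53.8 × 2.628 ≈ 141 mg/L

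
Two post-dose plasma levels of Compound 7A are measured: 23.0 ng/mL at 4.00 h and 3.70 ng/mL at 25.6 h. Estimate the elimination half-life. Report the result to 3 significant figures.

8.19 hours

k = ln(C₁/C₂) / (t₂ − t₁) = ln(23.0/3.70) / (25.6 − 4.00)
  = 1.827 / 21.60 = 0.08459 h⁻¹
t½ = ln 2 / k = ln 2 / 0.08459 ≈ 8.19 hours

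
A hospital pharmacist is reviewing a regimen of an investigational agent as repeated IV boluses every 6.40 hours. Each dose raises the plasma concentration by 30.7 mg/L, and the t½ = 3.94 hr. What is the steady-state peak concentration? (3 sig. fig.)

k = ln 2 / 3.94 = 0.1759 hr⁻¹
Fraction remaining after one interval: e^(−kτ) = e^(−0.1759 × 6.40) = 0.3244
R = 1 / (1 − 0.3244) = 1.480
Css,max = 30.7 × 1.480 ≈ 45.4 mg/L

45.4 mg/L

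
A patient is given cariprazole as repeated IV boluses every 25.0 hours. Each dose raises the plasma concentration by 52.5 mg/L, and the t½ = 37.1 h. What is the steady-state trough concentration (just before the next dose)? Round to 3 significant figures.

88.2 mg/L

k = ln 2 / 37.1 = 0.01868 h⁻¹
Fraction remaining after one interval: e^(−kτ) = e^(−0.01868 × 25.0) = 0.6268
R = 1 / (1 − 0.6268) = 2.680
Css,max = 52.5 × 2.680 = 140.7 mg/L
Css,min = Css,max × e^(−kτ) = 140.7 × 0.6268 ≈ 88.2 mg/L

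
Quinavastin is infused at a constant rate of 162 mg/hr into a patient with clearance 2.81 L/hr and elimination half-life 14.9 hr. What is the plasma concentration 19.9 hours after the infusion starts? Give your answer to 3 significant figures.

Css = rate / CL = 162 / 2.81 = 57.65 µg/mL
k = ln 2 / 14.9 = 0.04652 hr⁻¹
C(t) = Css (1 − e^(−kt)) = 57.65 × (1 − e^(−0.9257)) = 57.65 × 0.6038 ≈ 34.8 µg/mL

34.8 µg/mL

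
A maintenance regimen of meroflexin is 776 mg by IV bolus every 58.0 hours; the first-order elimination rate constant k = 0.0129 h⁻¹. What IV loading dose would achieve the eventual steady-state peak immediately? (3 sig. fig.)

1470 mg

Accumulation ratio R = 1 / (1 − e^(−kτ)) = 1 / (1 − e^(−0.01290×58.0)) = 1 / (1 − 0.4732) = 1.898
Loading dose = maintenance dose × R = 776 × 1.898 ≈ 1470 mg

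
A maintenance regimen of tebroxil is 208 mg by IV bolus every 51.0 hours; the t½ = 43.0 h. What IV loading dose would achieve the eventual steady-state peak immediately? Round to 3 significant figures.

371 mg

k = ln 2 / 43.0 = 0.01612 h⁻¹
Accumulation ratio R = 1 / (1 − e^(−kτ)) = 1 / (1 − e^(−0.01612×51.0)) = 1 / (1 − 0.4395) = 1.784
Loading dose = maintenance dose × R = 208 × 1.784 ≈ 371 mg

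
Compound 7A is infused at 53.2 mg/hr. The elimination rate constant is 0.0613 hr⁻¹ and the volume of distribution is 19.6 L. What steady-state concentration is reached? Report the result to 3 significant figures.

CL = k · V = 0.0613 × 19.6 = 1.201 L/hr
Css = rate / CL = 53.2 / 1.201 ≈ 44.3 µg/mL

44.3 µg/mL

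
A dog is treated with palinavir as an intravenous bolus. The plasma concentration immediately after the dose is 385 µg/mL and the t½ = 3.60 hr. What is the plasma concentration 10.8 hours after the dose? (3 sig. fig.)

k = ln 2 / 3.60 = 0.1925 hr⁻¹
10.8 hr is 3.000 half-lives, so C = 385 × (1/2)^3.000 = 385 × 0.1250 ≈ 48.1 µg/mL

48.1 µg/mL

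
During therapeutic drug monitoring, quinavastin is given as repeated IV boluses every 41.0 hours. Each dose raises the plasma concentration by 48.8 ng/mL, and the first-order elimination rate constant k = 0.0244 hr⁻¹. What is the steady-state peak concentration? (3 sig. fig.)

77.2 ng/mL

Fraction remaining after one interval: e^(−kτ) = e^(−0.02440 × 41.0) = 0.3677
R = 1 / (1 − 0.3677) = 1.582
Css,max = 48.8 × 1.582 ≈ 77.2 ng/mL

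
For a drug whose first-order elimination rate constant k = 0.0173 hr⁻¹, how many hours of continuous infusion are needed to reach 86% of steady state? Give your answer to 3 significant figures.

114 hours

f = 1 − e^(−kt)  ⇒  t = −ln(1 − f) / k
t = −ln(1 − 0.86) / 0.01730 = 1.966 / 0.01730 ≈ 114 hours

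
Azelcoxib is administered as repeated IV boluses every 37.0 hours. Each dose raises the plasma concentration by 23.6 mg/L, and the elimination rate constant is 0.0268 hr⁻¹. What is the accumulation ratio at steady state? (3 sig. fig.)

1.59

Fraction remaining after one interval: e^(−kτ) = e^(−0.02680 × 37.0) = 0.3710
R = 1 / (1 − 0.3710) = 1 / 0.6290 ≈ 1.59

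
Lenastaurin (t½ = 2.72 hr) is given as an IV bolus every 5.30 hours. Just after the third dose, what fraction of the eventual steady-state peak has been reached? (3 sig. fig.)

0.983

k = ln 2 / 2.72 = 0.2548 hr⁻¹
f_n = 1 − e^(−nkτ) = 1 − e^(−3 × 0.2548 × 5.30) = 1 − e^(−4.052) = 1 − 0.01739 ≈ 0.983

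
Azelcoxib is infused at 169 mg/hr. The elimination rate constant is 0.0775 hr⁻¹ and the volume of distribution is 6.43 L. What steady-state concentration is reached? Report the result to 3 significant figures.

CL = k · V = 0.0775 × 6.43 = 0.4983 L/hr
Css = rate / CL = 169 / 0.4983 ≈ 339 µg/mL

339 µg/mL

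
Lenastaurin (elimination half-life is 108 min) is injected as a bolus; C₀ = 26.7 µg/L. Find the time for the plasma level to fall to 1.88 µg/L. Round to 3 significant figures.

413 minutes

k = ln 2 / 108 = 0.006418 min⁻¹
C(t) = C₀ e^(−kt)  ⇒  t = ln(C₀/C) / k
t = ln(26.7/1.88) / 0.006418 = 2.653 / 0.006418 ≈ 413 minutes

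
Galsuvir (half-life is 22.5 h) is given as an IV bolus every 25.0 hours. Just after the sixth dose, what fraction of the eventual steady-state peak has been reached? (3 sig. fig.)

k = ln 2 / 22.5 = 0.03081 h⁻¹
f_n = 1 − e^(−nkτ) = 1 − e^(−6 × 0.03081 × 25.0) = 1 − e^(−4.621) = 1 − 0.009843 ≈ 0.990

0.990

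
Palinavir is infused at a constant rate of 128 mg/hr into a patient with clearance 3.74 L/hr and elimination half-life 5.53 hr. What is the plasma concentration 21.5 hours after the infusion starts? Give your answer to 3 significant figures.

Css = rate / CL = 128 / 3.74 = 34.22 mg/L
k = ln 2 / 5.53 = 0.1253 hr⁻¹
C(t) = Css (1 − e^(−kt)) = 34.22 × (1 − e^(−2.695)) = 34.22 × 0.9324 ≈ 31.9 mg/L

31.9 mg/L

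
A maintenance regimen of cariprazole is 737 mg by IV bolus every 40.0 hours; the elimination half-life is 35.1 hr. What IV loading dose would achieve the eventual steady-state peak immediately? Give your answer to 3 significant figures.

k = ln 2 / 35.1 = 0.01975 hr⁻¹
Accumulation ratio R = 1 / (1 − e^(−kτ)) = 1 / (1 − e^(−0.01975×40.0)) = 1 / (1 − 0.4539) = 1.831
Loading dose = maintenance dose × R = 737 × 1.831 ≈ 1350 mg

1350 mg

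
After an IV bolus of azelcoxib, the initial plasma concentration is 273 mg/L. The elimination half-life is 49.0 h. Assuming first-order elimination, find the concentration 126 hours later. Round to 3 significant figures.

45.9 mg/L

k = ln 2 / 49.0 = 0.01415 h⁻¹
C(t) = C₀ e^(−kt) = 273 × e^(−0.01415 × 126) = 273 × e^(−1.782) = 273 × 0.1682 ≈ 45.9 mg/L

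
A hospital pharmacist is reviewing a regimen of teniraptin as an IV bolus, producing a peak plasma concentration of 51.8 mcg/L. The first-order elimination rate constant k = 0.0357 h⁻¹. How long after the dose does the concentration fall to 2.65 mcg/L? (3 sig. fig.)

C(t) = C₀ e^(−kt)  ⇒  t = ln(C₀/C) / k
t = ln(51.8/2.65) / 0.03570 = 2.973 / 0.03570 ≈ 83.3 hours

83.3 hours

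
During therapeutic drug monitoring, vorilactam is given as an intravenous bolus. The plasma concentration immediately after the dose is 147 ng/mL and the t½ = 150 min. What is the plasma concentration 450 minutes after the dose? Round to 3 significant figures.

18.4 ng/mL

k = ln 2 / 150 = 0.004621 min⁻¹
C(t) = C₀ e^(−kt) = 147 × e^(−0.004621 × 450) = 147 × e^(−2.079) = 147 × 0.1250 ≈ 18.4 ng/mL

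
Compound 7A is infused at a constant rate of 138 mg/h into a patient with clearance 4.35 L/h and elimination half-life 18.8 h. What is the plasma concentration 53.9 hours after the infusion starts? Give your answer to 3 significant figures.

27.4 µg/mL

Css = rate / CL = 138 / 4.35 = 31.72 µg/mL
k = ln 2 / 18.8 = 0.03687 h⁻¹
C(t) = Css (1 − e^(−kt)) = 31.72 × (1 − e^(−1.987)) = 31.72 × 0.8629 ≈ 27.4 µg/mL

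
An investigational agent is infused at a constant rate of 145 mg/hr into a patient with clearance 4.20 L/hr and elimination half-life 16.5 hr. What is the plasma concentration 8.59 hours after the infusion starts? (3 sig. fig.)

10.5 µg/mL

Css = rate / CL = 145 / 4.20 = 34.52 µg/mL
k = ln 2 / 16.5 = 0.04201 hr⁻¹
C(t) = Css (1 − e^(−kt)) = 34.52 × (1 − e^(−0.3609)) = 34.52 × 0.3029 ≈ 10.5 µg/mL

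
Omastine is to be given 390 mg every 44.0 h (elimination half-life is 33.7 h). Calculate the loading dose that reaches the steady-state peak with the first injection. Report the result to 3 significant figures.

k = ln 2 / 33.7 = 0.02057 h⁻¹
Accumulation ratio R = 1 / (1 − e^(−kτ)) = 1 / (1 − e^(−0.02057×44.0)) = 1 / (1 − 0.4045) = 1.679
Loading dose = maintenance dose × R = 390 × 1.679 ≈ 655 mg

655 mg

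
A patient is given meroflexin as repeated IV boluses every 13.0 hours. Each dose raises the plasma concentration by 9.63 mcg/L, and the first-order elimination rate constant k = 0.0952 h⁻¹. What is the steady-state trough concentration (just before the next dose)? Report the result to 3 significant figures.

3.93 mcg/L

Fraction remaining after one interval: e^(−kτ) = e^(−0.09520 × 13.0) = 0.2901
R = 1 / (1 − 0.2901) = 1.409
Css,max = 9.63 × 1.409 = 13.56 mcg/L
Css,min = Css,max × e^(−kτ) = 13.56 × 0.2901 ≈ 3.93 mcg/L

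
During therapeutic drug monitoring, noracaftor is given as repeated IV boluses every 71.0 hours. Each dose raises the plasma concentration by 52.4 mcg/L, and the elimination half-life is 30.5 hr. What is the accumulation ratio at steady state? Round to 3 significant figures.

1.25

k = ln 2 / 30.5 = 0.02273 hr⁻¹
Fraction remaining after one interval: e^(−kτ) = e^(−0.02273 × 71.0) = 0.1992
R = 1 / (1 − 0.1992) = 1 / 0.8008 ≈ 1.25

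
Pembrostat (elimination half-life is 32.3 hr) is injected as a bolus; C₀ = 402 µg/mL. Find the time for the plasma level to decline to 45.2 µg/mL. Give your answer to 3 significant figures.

k = ln 2 / 32.3 = 0.02146 hr⁻¹
C(t) = C₀ e^(−kt)  ⇒  t = ln(C₀/C) / k
t = ln(402/45.2) / 0.02146 = 2.185 / 0.02146 ≈ 102 hours

102 hours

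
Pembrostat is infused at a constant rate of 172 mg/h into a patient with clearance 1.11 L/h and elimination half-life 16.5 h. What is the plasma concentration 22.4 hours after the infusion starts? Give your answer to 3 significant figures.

94.5 mg/L

Css = rate / CL = 172 / 1.11 = 155.0 mg/L
k = ln 2 / 16.5 = 0.04201 h⁻¹
C(t) = Css (1 − e^(−kt)) = 155.0 × (1 − e^(−0.9410)) = 155.0 × 0.6098 ≈ 94.5 mg/L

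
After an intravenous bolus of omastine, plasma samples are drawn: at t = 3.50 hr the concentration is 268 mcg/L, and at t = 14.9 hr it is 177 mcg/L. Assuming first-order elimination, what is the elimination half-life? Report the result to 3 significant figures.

19.0 hours

k = ln(C₁/C₂) / (t₂ − t₁) = ln(268/177) / (14.9 − 3.50)
  = 0.4148 / 11.40 = 0.03639 hr⁻¹
t½ = ln 2 / k = ln 2 / 0.03639 ≈ 19.0 hours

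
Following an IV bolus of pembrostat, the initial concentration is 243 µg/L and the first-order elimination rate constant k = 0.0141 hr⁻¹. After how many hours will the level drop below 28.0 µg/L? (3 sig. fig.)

C(t) = C₀ e^(−kt)  ⇒  t = ln(C₀/C) / k
t = ln(243/28.0) / 0.01410 = 2.161 / 0.01410 ≈ 153 hours

153 hours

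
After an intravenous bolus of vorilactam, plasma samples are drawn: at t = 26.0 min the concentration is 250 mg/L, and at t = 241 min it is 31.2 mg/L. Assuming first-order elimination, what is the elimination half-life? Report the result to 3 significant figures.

k = ln(C₁/C₂) / (t₂ − t₁) = ln(250/31.2) / (241 − 26.0)
  = 2.081 / 215.0 = 0.009679 min⁻¹
t½ = ln 2 / k = ln 2 / 0.009679 ≈ 71.6 minutes

71.6 minutes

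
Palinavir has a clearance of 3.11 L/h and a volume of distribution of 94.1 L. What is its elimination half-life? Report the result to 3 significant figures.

21.0 hours

k = CL / V = 3.11 / 94.1 = 0.03305 h⁻¹
t½ = ln 2 / k = ln 2 / 0.03305 ≈ 21.0 hours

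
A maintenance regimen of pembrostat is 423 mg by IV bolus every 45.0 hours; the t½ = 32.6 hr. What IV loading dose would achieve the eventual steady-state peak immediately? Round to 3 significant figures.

687 mg

k = ln 2 / 32.6 = 0.02126 hr⁻¹
Accumulation ratio R = 1 / (1 − e^(−kτ)) = 1 / (1 − e^(−0.02126×45.0)) = 1 / (1 − 0.3841) = 1.624
Loading dose = maintenance dose × R = 423 × 1.624 ≈ 687 mg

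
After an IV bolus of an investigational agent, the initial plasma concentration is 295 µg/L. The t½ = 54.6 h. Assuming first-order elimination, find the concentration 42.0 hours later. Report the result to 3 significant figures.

k = ln 2 / 54.6 = 0.01270 h⁻¹
C(t) = C₀ e^(−kt) = 295 × e^(−0.01270 × 42.0) = 295 × e^(−0.5332) = 295 × 0.5867 ≈ 173 µg/L

173 µg/L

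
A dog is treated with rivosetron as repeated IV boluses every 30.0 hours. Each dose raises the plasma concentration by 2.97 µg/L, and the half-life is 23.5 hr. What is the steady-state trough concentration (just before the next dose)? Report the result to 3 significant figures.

2.09 µg/L

k = ln 2 / 23.5 = 0.02950 hr⁻¹
Fraction remaining after one interval: e^(−kτ) = e^(−0.02950 × 30.0) = 0.4128
R = 1 / (1 − 0.4128) = 1.703
Css,max = 2.97 × 1.703 = 5.058 µg/L
Css,min = Css,max × e^(−kτ) = 5.058 × 0.4128 ≈ 2.09 µg/L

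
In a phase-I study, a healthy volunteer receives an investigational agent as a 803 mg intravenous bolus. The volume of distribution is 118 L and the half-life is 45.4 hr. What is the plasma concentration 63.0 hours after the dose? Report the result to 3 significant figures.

2.60 µg/mL

C₀ = dose / V = 803 / 118 = 6.805 µg/mL
k = ln 2 / 45.4 = 0.01527 hr⁻¹
C(t) = C₀ e^(−kt) = 6.805 × e^(−0.01527 × 63.0) = 6.805 × e^(−0.9619) = 6.805 × 0.3822 ≈ 2.60 µg/mL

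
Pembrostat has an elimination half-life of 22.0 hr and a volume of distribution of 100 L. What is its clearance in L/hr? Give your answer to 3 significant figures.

3.15 L/hr

k = ln 2 / t½ = ln 2 / 22.0 = 0.03151 hr⁻¹
CL = k · V = 0.03151 × 100 ≈ 3.15 L/hr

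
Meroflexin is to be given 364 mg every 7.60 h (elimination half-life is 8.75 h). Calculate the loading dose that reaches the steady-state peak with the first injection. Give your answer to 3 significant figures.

k = ln 2 / 8.75 = 0.07922 h⁻¹
Accumulation ratio R = 1 / (1 − e^(−kτ)) = 1 / (1 − e^(−0.07922×7.60)) = 1 / (1 − 0.5477) = 2.211
Loading dose = maintenance dose × R = 364 × 2.211 ≈ 805 mg

805 mg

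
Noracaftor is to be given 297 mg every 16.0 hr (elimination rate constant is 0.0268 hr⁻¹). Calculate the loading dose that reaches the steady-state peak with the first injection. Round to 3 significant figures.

852 mg

Accumulation ratio R = 1 / (1 − e^(−kτ)) = 1 / (1 − e^(−0.02680×16.0)) = 1 / (1 − 0.6513) = 2.868
Loading dose = maintenance dose × R = 297 × 2.868 ≈ 852 mg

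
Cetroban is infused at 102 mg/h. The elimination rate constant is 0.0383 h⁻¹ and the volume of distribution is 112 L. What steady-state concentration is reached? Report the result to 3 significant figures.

CL = k · V = 0.0383 × 112 = 4.290 L/h
Css = rate / CL = 102 / 4.290 ≈ 23.8 µg/mL

23.8 µg/mL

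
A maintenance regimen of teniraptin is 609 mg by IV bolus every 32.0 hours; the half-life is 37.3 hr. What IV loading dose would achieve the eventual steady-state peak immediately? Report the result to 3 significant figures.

1360 mg

k = ln 2 / 37.3 = 0.01858 hr⁻¹
Accumulation ratio R = 1 / (1 − e^(−kτ)) = 1 / (1 − e^(−0.01858×32.0)) = 1 / (1 − 0.5518) = 2.231
Loading dose = maintenance dose × R = 609 × 2.231 ≈ 1360 mg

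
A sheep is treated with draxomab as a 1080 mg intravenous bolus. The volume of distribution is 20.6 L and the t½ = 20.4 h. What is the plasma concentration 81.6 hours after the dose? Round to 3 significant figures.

3.28 mg/L

C₀ = dose / V = 1080 / 20.6 = 52.43 mg/L
k = ln 2 / 20.4 = 0.03398 h⁻¹
C(t) = C₀ e^(−kt) = 52.43 × e^(−0.03398 × 81.6) = 52.43 × e^(−2.773) = 52.43 × 0.06250 ≈ 3.28 mg/L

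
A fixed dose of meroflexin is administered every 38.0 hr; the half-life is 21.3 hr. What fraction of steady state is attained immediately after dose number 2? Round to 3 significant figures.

k = ln 2 / 21.3 = 0.03254 hr⁻¹
f_n = 1 − e^(−nkτ) = 1 − e^(−2 × 0.03254 × 38.0) = 1 − e^(−2.473) = 1 − 0.08431 ≈ 0.916

0.916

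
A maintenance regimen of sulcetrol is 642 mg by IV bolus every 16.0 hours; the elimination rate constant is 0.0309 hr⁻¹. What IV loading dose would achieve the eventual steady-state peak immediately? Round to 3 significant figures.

1650 mg

Accumulation ratio R = 1 / (1 − e^(−kτ)) = 1 / (1 − e^(−0.03090×16.0)) = 1 / (1 − 0.6099) = 2.564
Loading dose = maintenance dose × R = 642 × 2.564 ≈ 1650 mg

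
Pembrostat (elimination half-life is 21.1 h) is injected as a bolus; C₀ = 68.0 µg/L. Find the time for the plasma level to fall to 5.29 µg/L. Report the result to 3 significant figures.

77.7 hours

k = ln 2 / 21.1 = 0.03285 h⁻¹
C(t) = C₀ e^(−kt)  ⇒  t = ln(C₀/C) / k
t = ln(68.0/5.29) / 0.03285 = 2.554 / 0.03285 ≈ 77.7 hours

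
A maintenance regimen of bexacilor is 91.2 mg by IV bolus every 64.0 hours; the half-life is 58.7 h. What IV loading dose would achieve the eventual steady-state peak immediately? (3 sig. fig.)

k = ln 2 / 58.7 = 0.01181 h⁻¹
Accumulation ratio R = 1 / (1 − e^(−kτ)) = 1 / (1 − e^(−0.01181×64.0)) = 1 / (1 − 0.4697) = 1.886
Loading dose = maintenance dose × R = 91.2 × 1.886 ≈ 172 mg

172 mg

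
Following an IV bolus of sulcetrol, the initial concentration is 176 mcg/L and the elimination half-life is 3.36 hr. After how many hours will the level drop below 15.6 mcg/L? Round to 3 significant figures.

11.7 hours

k = ln 2 / 3.36 = 0.2063 hr⁻¹
C(t) = C₀ e^(−kt)  ⇒  t = ln(C₀/C) / k
t = ln(176/15.6) / 0.2063 = 2.423 / 0.2063 ≈ 11.7 hours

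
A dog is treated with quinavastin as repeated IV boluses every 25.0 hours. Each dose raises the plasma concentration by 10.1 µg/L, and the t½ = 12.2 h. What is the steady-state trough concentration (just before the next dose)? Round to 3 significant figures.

k = ln 2 / 12.2 = 0.05682 h⁻¹
Fraction remaining after one interval: e^(−kτ) = e^(−0.05682 × 25.0) = 0.2416
R = 1 / (1 − 0.2416) = 1.319
Css,max = 10.1 × 1.319 = 13.32 µg/L
Css,min = Css,max × e^(−kτ) = 13.32 × 0.2416 ≈ 3.22 µg/L

3.22 µg/L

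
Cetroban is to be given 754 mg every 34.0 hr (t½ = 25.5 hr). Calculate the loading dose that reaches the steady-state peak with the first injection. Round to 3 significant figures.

k = ln 2 / 25.5 = 0.02718 hr⁻¹
Accumulation ratio R = 1 / (1 − e^(−kτ)) = 1 / (1 − e^(−0.02718×34.0)) = 1 / (1 − 0.3969) = 1.658
Loading dose = maintenance dose × R = 754 × 1.658 ≈ 1250 mg

1250 mg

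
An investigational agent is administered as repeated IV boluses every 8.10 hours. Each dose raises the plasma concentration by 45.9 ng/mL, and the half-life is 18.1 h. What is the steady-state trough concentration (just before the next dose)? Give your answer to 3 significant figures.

k = ln 2 / 18.1 = 0.03830 h⁻¹
Fraction remaining after one interval: e^(−kτ) = e^(−0.03830 × 8.10) = 0.7333
R = 1 / (1 − 0.7333) = 3.750
Css,max = 45.9 × 3.750 = 172.1 ng/mL
Css,min = Css,max × e^(−kτ) = 172.1 × 0.7333 ≈ 126 ng/mL

126 ng/mL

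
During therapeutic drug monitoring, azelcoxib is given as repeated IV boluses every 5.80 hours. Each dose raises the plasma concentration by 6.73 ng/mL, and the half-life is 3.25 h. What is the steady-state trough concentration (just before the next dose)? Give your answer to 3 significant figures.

2.75 ng/mL

k = ln 2 / 3.25 = 0.2133 h⁻¹
Fraction remaining after one interval: e^(−kτ) = e^(−0.2133 × 5.80) = 0.2903
R = 1 / (1 − 0.2903) = 1.409
Css,max = 6.73 × 1.409 = 9.482 ng/mL
Css,min = Css,max × e^(−kτ) = 9.482 × 0.2903 ≈ 2.75 ng/mL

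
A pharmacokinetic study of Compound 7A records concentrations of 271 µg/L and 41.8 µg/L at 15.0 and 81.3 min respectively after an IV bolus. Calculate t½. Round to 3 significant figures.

k = ln(C₁/C₂) / (t₂ − t₁) = ln(271/41.8) / (81.3 − 15.0)
  = 1.869 / 66.30 = 0.02819 min⁻¹
t½ = ln 2 / k = ln 2 / 0.02819 ≈ 24.6 minutes

24.6 minutes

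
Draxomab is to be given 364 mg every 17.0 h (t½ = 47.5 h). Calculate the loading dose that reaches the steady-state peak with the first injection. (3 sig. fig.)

k = ln 2 / 47.5 = 0.01459 h⁻¹
Accumulation ratio R = 1 / (1 − e^(−kτ)) = 1 / (1 − e^(−0.01459×17.0)) = 1 / (1 − 0.7803) = 4.552
Loading dose = maintenance dose × R = 364 × 4.552 ≈ 1660 mg

1660 mg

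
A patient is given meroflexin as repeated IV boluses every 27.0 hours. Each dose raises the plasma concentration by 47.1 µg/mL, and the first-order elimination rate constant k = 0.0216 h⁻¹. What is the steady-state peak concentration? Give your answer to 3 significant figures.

107 µg/mL

Fraction remaining after one interval: e^(−kτ) = e^(−0.02160 × 27.0) = 0.5581
R = 1 / (1 − 0.5581) = 2.263
Css,max = 47.1 × 2.263 ≈ 107 µg/mL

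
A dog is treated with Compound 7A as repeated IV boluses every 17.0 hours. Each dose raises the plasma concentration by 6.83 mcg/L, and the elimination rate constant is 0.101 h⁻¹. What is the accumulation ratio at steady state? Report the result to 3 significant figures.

Fraction remaining after one interval: e^(−kτ) = e^(−0.1010 × 17.0) = 0.1796
R = 1 / (1 − 0.1796) = 1 / 0.8204 ≈ 1.22

1.22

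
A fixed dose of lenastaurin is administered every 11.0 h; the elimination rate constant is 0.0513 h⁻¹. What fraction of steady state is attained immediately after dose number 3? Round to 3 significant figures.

f_n = 1 − e^(−nkτ) = 1 − e^(−3 × 0.05130 × 11.0) = 1 − e^(−1.693) = 1 − 0.1840 ≈ 0.816

0.816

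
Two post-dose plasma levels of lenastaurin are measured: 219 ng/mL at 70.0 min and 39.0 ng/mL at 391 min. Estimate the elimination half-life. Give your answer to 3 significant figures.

129 minutes

k = ln(C₁/C₂) / (t₂ − t₁) = ln(219/39.0) / (391 − 70.0)
  = 1.726 / 321.0 = 0.005375 min⁻¹
t½ = ln 2 / k = ln 2 / 0.005375 ≈ 129 minutes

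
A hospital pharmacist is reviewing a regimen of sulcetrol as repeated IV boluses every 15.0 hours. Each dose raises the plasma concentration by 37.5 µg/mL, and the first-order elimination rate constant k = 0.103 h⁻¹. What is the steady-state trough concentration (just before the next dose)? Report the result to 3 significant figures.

10.2 µg/mL

Fraction remaining after one interval: e^(−kτ) = e^(−0.1030 × 15.0) = 0.2133
R = 1 / (1 − 0.2133) = 1.271
Css,max = 37.5 × 1.271 = 47.67 µg/mL
Css,min = Css,max × e^(−kτ) = 47.67 × 0.2133 ≈ 10.2 µg/mL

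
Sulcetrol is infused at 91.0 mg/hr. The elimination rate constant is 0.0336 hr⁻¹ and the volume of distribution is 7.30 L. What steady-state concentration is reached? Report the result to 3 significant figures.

CL = k · V = 0.0336 × 7.30 = 0.2453 L/hr
Css = rate / CL = 91.0 / 0.2453 ≈ 371 mg/L

371 mg/L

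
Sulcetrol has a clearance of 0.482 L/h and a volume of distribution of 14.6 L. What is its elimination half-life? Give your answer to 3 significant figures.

k = CL / V = 0.482 / 14.6 = 0.03301 h⁻¹
t½ = ln 2 / k = ln 2 / 0.03301 ≈ 21.0 hours

21.0 hours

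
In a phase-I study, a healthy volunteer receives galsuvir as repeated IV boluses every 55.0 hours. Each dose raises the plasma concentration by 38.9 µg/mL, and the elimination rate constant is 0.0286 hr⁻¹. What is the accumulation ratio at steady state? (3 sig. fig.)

Fraction remaining after one interval: e^(−kτ) = e^(−0.02860 × 55.0) = 0.2074
R = 1 / (1 − 0.2074) = 1 / 0.7926 ≈ 1.26

1.26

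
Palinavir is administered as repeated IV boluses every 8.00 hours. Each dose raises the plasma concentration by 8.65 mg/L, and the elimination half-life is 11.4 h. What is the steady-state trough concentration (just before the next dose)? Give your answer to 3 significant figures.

13.8 mg/L

k = ln 2 / 11.4 = 0.06080 h⁻¹
Fraction remaining after one interval: e^(−kτ) = e^(−0.06080 × 8.00) = 0.6148
R = 1 / (1 − 0.6148) = 2.596
Css,max = 8.65 × 2.596 = 22.46 mg/L
Css,min = Css,max × e^(−kτ) = 22.46 × 0.6148 ≈ 13.8 mg/L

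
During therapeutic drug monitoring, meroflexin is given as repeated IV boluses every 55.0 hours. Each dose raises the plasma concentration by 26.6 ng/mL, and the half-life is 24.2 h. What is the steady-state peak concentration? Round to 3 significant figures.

33.5 ng/mL

k = ln 2 / 24.2 = 0.02864 h⁻¹
Fraction remaining after one interval: e^(−kτ) = e^(−0.02864 × 55.0) = 0.2069
R = 1 / (1 − 0.2069) = 1.261
Css,max = 26.6 × 1.261 ≈ 33.5 ng/mL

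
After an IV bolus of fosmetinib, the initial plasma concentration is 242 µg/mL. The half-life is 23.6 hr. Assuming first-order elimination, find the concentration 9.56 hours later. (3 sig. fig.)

183 µg/mL

k = ln 2 / 23.6 = 0.02937 hr⁻¹
C(t) = C₀ e^(−kt) = 242 × e^(−0.02937 × 9.56) = 242 × e^(−0.2808) = 242 × 0.7552 ≈ 183 µg/mL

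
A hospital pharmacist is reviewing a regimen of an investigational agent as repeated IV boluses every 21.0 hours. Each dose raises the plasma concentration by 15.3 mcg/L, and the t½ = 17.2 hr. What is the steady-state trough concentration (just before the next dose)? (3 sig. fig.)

k = ln 2 / 17.2 = 0.04030 hr⁻¹
Fraction remaining after one interval: e^(−kτ) = e^(−0.04030 × 21.0) = 0.4290
R = 1 / (1 − 0.4290) = 1.751
Css,max = 15.3 × 1.751 = 26.80 mcg/L
Css,min = Css,max × e^(−kτ) = 26.80 × 0.4290 ≈ 11.5 mcg/L

11.5 mcg/L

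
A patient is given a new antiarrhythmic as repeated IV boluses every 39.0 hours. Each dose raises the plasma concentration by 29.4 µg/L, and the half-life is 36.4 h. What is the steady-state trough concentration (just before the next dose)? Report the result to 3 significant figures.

k = ln 2 / 36.4 = 0.01904 h⁻¹
Fraction remaining after one interval: e^(−kτ) = e^(−0.01904 × 39.0) = 0.4758
R = 1 / (1 − 0.4758) = 1.908
Css,max = 29.4 × 1.908 = 56.09 µg/L
Css,min = Css,max × e^(−kτ) = 56.09 × 0.4758 ≈ 26.7 µg/L

26.7 µg/L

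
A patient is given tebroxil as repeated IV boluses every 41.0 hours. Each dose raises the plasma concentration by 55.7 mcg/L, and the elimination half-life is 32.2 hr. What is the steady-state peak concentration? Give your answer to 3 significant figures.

k = ln 2 / 32.2 = 0.02153 hr⁻¹
Fraction remaining after one interval: e^(−kτ) = e^(−0.02153 × 41.0) = 0.4137
R = 1 / (1 − 0.4137) = 1.706
Css,max = 55.7 × 1.706 ≈ 95.0 mcg/L

95.0 mcg/L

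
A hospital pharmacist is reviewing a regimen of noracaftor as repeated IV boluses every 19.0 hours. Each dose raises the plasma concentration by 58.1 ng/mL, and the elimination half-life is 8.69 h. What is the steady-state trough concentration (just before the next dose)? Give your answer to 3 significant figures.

k = ln 2 / 8.69 = 0.07976 h⁻¹
Fraction remaining after one interval: e^(−kτ) = e^(−0.07976 × 19.0) = 0.2197
R = 1 / (1 − 0.2197) = 1.282
Css,max = 58.1 × 1.282 = 74.46 ng/mL
Css,min = Css,max × e^(−kτ) = 74.46 × 0.2197 ≈ 16.4 ng/mL

16.4 ng/mL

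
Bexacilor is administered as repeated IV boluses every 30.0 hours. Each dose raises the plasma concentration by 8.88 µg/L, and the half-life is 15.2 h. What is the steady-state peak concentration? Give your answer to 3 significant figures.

k = ln 2 / 15.2 = 0.04560 h⁻¹
Fraction remaining after one interval: e^(−kτ) = e^(−0.04560 × 30.0) = 0.2546
R = 1 / (1 − 0.2546) = 1.342
Css,max = 8.88 × 1.342 ≈ 11.9 µg/L

11.9 µg/L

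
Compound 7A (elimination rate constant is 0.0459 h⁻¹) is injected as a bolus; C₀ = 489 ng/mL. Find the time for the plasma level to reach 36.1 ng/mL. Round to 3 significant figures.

C(t) = C₀ e^(−kt)  ⇒  t = ln(C₀/C) / k
t = ln(489/36.1) / 0.04590 = 2.606 / 0.04590 ≈ 56.8 hours

56.8 hours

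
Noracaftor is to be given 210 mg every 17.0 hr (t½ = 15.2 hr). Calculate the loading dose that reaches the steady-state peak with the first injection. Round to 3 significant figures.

389 mg

k = ln 2 / 15.2 = 0.04560 hr⁻¹
Accumulation ratio R = 1 / (1 − e^(−kτ)) = 1 / (1 − e^(−0.04560×17.0)) = 1 / (1 − 0.4606) = 1.854
Loading dose = maintenance dose × R = 210 × 1.854 ≈ 389 mg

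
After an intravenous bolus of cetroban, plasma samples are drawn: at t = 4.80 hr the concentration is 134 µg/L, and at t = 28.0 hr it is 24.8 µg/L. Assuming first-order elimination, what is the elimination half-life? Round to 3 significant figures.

9.53 hours

k = ln(C₁/C₂) / (t₂ − t₁) = ln(134/24.8) / (28.0 − 4.80)
  = 1.687 / 23.20 = 0.07272 hr⁻¹
t½ = ln 2 / k = ln 2 / 0.07272 ≈ 9.53 hours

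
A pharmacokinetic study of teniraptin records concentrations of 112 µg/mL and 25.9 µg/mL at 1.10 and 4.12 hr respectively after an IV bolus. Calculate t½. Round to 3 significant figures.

1.43 hours

k = ln(C₁/C₂) / (t₂ − t₁) = ln(112/25.9) / (4.12 − 1.10)
  = 1.464 / 3.020 = 0.4849 hr⁻¹
t½ = ln 2 / k = ln 2 / 0.4849 ≈ 1.43 hours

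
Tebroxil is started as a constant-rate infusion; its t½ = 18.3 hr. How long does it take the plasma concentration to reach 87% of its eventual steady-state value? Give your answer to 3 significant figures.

53.9 hours

k = ln 2 / 18.3 = 0.03788 hr⁻¹
f = 1 − e^(−kt)  ⇒  t = −ln(1 − f) / k
t = −ln(1 − 0.87) / 0.03788 = 2.040 / 0.03788 ≈ 53.9 hours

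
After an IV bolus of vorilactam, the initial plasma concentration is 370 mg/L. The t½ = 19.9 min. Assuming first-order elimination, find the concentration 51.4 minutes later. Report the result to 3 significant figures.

61.8 mg/L

k = ln 2 / 19.9 = 0.03483 min⁻¹
C(t) = C₀ e^(−kt) = 370 × e^(−0.03483 × 51.4) = 370 × e^(−1.790) = 370 × 0.1669 ≈ 61.8 mg/L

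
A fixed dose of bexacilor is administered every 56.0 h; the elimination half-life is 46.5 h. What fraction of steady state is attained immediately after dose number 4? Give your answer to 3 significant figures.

0.965

k = ln 2 / 46.5 = 0.01491 h⁻¹
f_n = 1 − e^(−nkτ) = 1 − e^(−4 × 0.01491 × 56.0) = 1 − e^(−3.339) = 1 − 0.03547 ≈ 0.965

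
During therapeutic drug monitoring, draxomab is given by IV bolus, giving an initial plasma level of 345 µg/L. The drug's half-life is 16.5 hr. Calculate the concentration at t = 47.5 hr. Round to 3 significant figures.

k = ln 2 / 16.5 = 0.04201 hr⁻¹
47.5 hr is 2.879 half-lives, so C = 345 × (1/2)^2.879 = 345 × 0.1360 ≈ 46.9 µg/L

46.9 µg/L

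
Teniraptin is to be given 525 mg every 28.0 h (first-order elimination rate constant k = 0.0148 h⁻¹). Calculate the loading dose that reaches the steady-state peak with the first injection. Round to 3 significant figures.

Accumulation ratio R = 1 / (1 − e^(−kτ)) = 1 / (1 − e^(−0.01480×28.0)) = 1 / (1 − 0.6607) = 2.948
Loading dose = maintenance dose × R = 525 × 2.948 ≈ 1550 mg

1550 mg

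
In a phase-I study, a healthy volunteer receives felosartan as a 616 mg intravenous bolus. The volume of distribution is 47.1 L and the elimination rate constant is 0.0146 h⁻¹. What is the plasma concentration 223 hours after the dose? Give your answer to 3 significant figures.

0.504 µg/mL

C₀ = dose / V = 616 / 47.1 = 13.08 µg/mL
C(t) = C₀ e^(−kt) = 13.08 × e^(−0.01460 × 223) = 13.08 × e^(−3.256) = 13.08 × 0.03855 ≈ 0.504 µg/mL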